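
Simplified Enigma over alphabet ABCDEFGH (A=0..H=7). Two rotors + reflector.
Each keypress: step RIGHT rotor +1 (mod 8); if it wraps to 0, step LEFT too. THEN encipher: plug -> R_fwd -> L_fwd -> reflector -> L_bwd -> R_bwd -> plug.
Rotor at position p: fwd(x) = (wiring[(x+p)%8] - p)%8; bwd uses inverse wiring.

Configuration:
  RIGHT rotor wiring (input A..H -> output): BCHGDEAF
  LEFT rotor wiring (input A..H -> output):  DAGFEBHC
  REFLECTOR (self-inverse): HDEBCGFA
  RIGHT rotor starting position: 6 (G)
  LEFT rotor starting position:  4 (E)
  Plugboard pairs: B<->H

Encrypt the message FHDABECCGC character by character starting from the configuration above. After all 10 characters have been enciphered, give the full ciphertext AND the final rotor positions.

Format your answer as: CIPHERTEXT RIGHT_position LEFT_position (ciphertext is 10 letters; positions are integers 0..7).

Answer: DEEHDCGAFG 0 6

Derivation:
Char 1 ('F'): step: R->7, L=4; F->plug->F->R->E->L->H->refl->A->L'->A->R'->D->plug->D
Char 2 ('H'): step: R->0, L->5 (L advanced); H->plug->B->R->C->L->F->refl->G->L'->D->R'->E->plug->E
Char 3 ('D'): step: R->1, L=5; D->plug->D->R->C->L->F->refl->G->L'->D->R'->E->plug->E
Char 4 ('A'): step: R->2, L=5; A->plug->A->R->F->L->B->refl->D->L'->E->R'->B->plug->H
Char 5 ('B'): step: R->3, L=5; B->plug->H->R->E->L->D->refl->B->L'->F->R'->D->plug->D
Char 6 ('E'): step: R->4, L=5; E->plug->E->R->F->L->B->refl->D->L'->E->R'->C->plug->C
Char 7 ('C'): step: R->5, L=5; C->plug->C->R->A->L->E->refl->C->L'->B->R'->G->plug->G
Char 8 ('C'): step: R->6, L=5; C->plug->C->R->D->L->G->refl->F->L'->C->R'->A->plug->A
Char 9 ('G'): step: R->7, L=5; G->plug->G->R->F->L->B->refl->D->L'->E->R'->F->plug->F
Char 10 ('C'): step: R->0, L->6 (L advanced); C->plug->C->R->H->L->D->refl->B->L'->A->R'->G->plug->G
Final: ciphertext=DEEHDCGAFG, RIGHT=0, LEFT=6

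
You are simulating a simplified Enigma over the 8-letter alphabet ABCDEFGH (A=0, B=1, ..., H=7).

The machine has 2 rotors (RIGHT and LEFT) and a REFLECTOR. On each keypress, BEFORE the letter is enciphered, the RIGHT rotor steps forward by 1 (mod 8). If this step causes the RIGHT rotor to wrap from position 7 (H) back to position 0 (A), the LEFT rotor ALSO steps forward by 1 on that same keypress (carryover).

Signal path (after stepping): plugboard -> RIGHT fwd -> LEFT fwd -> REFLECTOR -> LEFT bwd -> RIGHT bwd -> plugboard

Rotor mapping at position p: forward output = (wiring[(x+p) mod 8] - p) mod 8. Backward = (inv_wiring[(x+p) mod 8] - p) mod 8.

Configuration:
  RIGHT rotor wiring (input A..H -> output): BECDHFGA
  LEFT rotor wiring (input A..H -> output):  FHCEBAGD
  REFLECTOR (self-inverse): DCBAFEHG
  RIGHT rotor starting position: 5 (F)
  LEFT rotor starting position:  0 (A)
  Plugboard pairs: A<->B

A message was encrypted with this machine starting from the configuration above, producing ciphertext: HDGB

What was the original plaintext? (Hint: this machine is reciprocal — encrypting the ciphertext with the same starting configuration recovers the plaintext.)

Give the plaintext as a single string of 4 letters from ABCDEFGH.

Answer: FFBC

Derivation:
Char 1 ('H'): step: R->6, L=0; H->plug->H->R->H->L->D->refl->A->L'->F->R'->F->plug->F
Char 2 ('D'): step: R->7, L=0; D->plug->D->R->D->L->E->refl->F->L'->A->R'->F->plug->F
Char 3 ('G'): step: R->0, L->1 (L advanced); G->plug->G->R->G->L->C->refl->B->L'->B->R'->A->plug->B
Char 4 ('B'): step: R->1, L=1; B->plug->A->R->D->L->A->refl->D->L'->C->R'->C->plug->C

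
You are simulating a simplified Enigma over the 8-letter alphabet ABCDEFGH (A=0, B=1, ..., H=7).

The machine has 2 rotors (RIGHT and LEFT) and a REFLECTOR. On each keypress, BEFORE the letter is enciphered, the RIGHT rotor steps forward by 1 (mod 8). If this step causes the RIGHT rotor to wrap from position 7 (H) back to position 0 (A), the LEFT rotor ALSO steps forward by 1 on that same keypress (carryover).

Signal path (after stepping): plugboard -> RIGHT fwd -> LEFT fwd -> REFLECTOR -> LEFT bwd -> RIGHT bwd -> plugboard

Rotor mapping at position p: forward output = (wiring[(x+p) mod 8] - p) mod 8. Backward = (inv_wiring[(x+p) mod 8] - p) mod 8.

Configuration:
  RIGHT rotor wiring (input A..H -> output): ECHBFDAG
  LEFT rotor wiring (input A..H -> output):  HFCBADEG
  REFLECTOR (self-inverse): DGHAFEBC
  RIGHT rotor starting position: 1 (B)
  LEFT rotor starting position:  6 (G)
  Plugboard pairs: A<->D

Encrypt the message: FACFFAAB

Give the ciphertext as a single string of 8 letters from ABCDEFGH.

Answer: BFBHCEFF

Derivation:
Char 1 ('F'): step: R->2, L=6; F->plug->F->R->E->L->E->refl->F->L'->H->R'->B->plug->B
Char 2 ('A'): step: R->3, L=6; A->plug->D->R->F->L->D->refl->A->L'->B->R'->F->plug->F
Char 3 ('C'): step: R->4, L=6; C->plug->C->R->E->L->E->refl->F->L'->H->R'->B->plug->B
Char 4 ('F'): step: R->5, L=6; F->plug->F->R->C->L->B->refl->G->L'->A->R'->H->plug->H
Char 5 ('F'): step: R->6, L=6; F->plug->F->R->D->L->H->refl->C->L'->G->R'->C->plug->C
Char 6 ('A'): step: R->7, L=6; A->plug->D->R->A->L->G->refl->B->L'->C->R'->E->plug->E
Char 7 ('A'): step: R->0, L->7 (L advanced); A->plug->D->R->B->L->A->refl->D->L'->D->R'->F->plug->F
Char 8 ('B'): step: R->1, L=7; B->plug->B->R->G->L->E->refl->F->L'->H->R'->F->plug->F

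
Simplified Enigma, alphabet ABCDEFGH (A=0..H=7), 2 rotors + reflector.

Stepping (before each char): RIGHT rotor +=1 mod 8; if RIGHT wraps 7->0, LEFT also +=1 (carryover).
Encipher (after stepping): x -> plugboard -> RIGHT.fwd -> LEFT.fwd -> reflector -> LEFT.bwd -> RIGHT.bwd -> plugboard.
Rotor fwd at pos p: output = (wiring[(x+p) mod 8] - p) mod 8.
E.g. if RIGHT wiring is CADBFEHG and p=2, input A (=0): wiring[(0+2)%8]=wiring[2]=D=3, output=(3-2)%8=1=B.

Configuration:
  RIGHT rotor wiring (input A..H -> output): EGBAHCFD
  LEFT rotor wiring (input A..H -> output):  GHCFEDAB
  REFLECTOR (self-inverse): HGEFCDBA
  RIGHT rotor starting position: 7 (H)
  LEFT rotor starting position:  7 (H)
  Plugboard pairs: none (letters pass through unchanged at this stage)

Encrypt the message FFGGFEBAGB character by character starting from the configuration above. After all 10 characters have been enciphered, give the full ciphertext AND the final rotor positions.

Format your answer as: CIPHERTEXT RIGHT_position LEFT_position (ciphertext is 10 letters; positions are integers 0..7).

Char 1 ('F'): step: R->0, L->0 (L advanced); F->plug->F->R->C->L->C->refl->E->L'->E->R'->A->plug->A
Char 2 ('F'): step: R->1, L=0; F->plug->F->R->E->L->E->refl->C->L'->C->R'->G->plug->G
Char 3 ('G'): step: R->2, L=0; G->plug->G->R->C->L->C->refl->E->L'->E->R'->H->plug->H
Char 4 ('G'): step: R->3, L=0; G->plug->G->R->D->L->F->refl->D->L'->F->R'->A->plug->A
Char 5 ('F'): step: R->4, L=0; F->plug->F->R->C->L->C->refl->E->L'->E->R'->H->plug->H
Char 6 ('E'): step: R->5, L=0; E->plug->E->R->B->L->H->refl->A->L'->G->R'->C->plug->C
Char 7 ('B'): step: R->6, L=0; B->plug->B->R->F->L->D->refl->F->L'->D->R'->E->plug->E
Char 8 ('A'): step: R->7, L=0; A->plug->A->R->E->L->E->refl->C->L'->C->R'->D->plug->D
Char 9 ('G'): step: R->0, L->1 (L advanced); G->plug->G->R->F->L->H->refl->A->L'->G->R'->B->plug->B
Char 10 ('B'): step: R->1, L=1; B->plug->B->R->A->L->G->refl->B->L'->B->R'->E->plug->E
Final: ciphertext=AGHAHCEDBE, RIGHT=1, LEFT=1

Answer: AGHAHCEDBE 1 1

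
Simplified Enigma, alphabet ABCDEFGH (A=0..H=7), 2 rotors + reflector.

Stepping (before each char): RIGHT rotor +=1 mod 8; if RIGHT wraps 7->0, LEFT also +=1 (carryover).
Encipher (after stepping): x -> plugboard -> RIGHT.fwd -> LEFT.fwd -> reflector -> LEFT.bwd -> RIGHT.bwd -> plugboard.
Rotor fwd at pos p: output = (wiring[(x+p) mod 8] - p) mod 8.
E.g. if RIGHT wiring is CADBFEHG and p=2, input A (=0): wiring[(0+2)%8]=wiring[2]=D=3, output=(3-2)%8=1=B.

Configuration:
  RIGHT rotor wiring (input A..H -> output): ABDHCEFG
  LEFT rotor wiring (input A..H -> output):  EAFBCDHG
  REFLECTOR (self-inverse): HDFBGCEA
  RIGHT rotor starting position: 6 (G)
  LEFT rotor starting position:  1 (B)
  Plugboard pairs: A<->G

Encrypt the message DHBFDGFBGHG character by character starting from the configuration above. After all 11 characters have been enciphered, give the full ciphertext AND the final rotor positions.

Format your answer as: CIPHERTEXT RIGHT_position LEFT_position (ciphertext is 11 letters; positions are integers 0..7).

Answer: HFDACEEDADE 1 3

Derivation:
Char 1 ('D'): step: R->7, L=1; D->plug->D->R->E->L->C->refl->F->L'->G->R'->H->plug->H
Char 2 ('H'): step: R->0, L->2 (L advanced); H->plug->H->R->G->L->C->refl->F->L'->E->R'->F->plug->F
Char 3 ('B'): step: R->1, L=2; B->plug->B->R->C->L->A->refl->H->L'->B->R'->D->plug->D
Char 4 ('F'): step: R->2, L=2; F->plug->F->R->E->L->F->refl->C->L'->G->R'->G->plug->A
Char 5 ('D'): step: R->3, L=2; D->plug->D->R->C->L->A->refl->H->L'->B->R'->C->plug->C
Char 6 ('G'): step: R->4, L=2; G->plug->A->R->G->L->C->refl->F->L'->E->R'->E->plug->E
Char 7 ('F'): step: R->5, L=2; F->plug->F->R->G->L->C->refl->F->L'->E->R'->E->plug->E
Char 8 ('B'): step: R->6, L=2; B->plug->B->R->A->L->D->refl->B->L'->D->R'->D->plug->D
Char 9 ('G'): step: R->7, L=2; G->plug->A->R->H->L->G->refl->E->L'->F->R'->G->plug->A
Char 10 ('H'): step: R->0, L->3 (L advanced); H->plug->H->R->G->L->F->refl->C->L'->H->R'->D->plug->D
Char 11 ('G'): step: R->1, L=3; G->plug->A->R->A->L->G->refl->E->L'->D->R'->E->plug->E
Final: ciphertext=HFDACEEDADE, RIGHT=1, LEFT=3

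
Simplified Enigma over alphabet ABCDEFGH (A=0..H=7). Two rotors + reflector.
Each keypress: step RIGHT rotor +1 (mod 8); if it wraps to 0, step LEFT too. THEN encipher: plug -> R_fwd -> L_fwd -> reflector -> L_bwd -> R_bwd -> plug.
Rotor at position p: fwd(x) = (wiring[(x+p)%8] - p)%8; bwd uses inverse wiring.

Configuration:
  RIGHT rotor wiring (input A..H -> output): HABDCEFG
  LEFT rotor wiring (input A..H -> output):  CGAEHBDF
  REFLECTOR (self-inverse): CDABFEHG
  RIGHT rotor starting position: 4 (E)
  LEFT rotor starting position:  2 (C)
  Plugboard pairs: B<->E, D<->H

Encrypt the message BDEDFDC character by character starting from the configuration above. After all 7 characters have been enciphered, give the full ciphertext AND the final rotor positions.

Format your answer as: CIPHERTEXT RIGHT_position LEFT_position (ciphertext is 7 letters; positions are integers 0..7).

Answer: ECFEBCE 3 3

Derivation:
Char 1 ('B'): step: R->5, L=2; B->plug->E->R->D->L->H->refl->G->L'->A->R'->B->plug->E
Char 2 ('D'): step: R->6, L=2; D->plug->H->R->G->L->A->refl->C->L'->B->R'->C->plug->C
Char 3 ('E'): step: R->7, L=2; E->plug->B->R->A->L->G->refl->H->L'->D->R'->F->plug->F
Char 4 ('D'): step: R->0, L->3 (L advanced); D->plug->H->R->G->L->D->refl->B->L'->A->R'->B->plug->E
Char 5 ('F'): step: R->1, L=3; F->plug->F->R->E->L->C->refl->A->L'->D->R'->E->plug->B
Char 6 ('D'): step: R->2, L=3; D->plug->H->R->G->L->D->refl->B->L'->A->R'->C->plug->C
Char 7 ('C'): step: R->3, L=3; C->plug->C->R->B->L->E->refl->F->L'->H->R'->B->plug->E
Final: ciphertext=ECFEBCE, RIGHT=3, LEFT=3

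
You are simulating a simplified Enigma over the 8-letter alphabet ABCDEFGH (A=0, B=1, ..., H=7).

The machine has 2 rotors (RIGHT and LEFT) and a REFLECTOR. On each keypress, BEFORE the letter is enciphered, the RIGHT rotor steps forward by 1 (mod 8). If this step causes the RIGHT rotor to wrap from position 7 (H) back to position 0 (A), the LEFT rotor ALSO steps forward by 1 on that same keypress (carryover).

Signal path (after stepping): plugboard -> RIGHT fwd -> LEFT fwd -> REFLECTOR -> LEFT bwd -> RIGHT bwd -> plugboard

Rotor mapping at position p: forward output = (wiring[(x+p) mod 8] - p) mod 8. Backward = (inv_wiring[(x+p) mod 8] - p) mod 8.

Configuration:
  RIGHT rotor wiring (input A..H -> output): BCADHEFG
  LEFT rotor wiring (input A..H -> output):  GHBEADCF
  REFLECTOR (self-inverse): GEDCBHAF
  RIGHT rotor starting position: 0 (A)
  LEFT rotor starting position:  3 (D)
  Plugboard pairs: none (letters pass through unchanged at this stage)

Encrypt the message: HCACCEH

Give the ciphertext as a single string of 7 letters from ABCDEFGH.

Char 1 ('H'): step: R->1, L=3; H->plug->H->R->A->L->B->refl->E->L'->G->R'->D->plug->D
Char 2 ('C'): step: R->2, L=3; C->plug->C->R->F->L->D->refl->C->L'->E->R'->F->plug->F
Char 3 ('A'): step: R->3, L=3; A->plug->A->R->A->L->B->refl->E->L'->G->R'->F->plug->F
Char 4 ('C'): step: R->4, L=3; C->plug->C->R->B->L->F->refl->H->L'->D->R'->A->plug->A
Char 5 ('C'): step: R->5, L=3; C->plug->C->R->B->L->F->refl->H->L'->D->R'->F->plug->F
Char 6 ('E'): step: R->6, L=3; E->plug->E->R->C->L->A->refl->G->L'->H->R'->A->plug->A
Char 7 ('H'): step: R->7, L=3; H->plug->H->R->G->L->E->refl->B->L'->A->R'->F->plug->F

Answer: DFFAFAF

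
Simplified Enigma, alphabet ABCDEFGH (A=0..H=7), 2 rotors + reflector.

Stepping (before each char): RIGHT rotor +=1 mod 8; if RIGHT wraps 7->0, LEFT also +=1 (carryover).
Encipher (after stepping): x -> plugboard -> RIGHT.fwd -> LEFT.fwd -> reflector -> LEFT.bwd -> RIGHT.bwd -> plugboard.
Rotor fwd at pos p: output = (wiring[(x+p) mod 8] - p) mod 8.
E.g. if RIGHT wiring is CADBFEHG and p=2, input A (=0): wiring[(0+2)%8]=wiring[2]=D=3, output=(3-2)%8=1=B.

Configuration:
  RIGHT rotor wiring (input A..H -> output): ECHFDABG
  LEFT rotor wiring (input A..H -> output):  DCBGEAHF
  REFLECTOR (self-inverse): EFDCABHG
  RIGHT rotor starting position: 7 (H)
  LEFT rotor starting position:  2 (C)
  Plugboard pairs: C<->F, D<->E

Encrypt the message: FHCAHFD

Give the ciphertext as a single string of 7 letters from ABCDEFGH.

Char 1 ('F'): step: R->0, L->3 (L advanced); F->plug->C->R->H->L->G->refl->H->L'->G->R'->H->plug->H
Char 2 ('H'): step: R->1, L=3; H->plug->H->R->D->L->E->refl->A->L'->F->R'->G->plug->G
Char 3 ('C'): step: R->2, L=3; C->plug->F->R->E->L->C->refl->D->L'->A->R'->H->plug->H
Char 4 ('A'): step: R->3, L=3; A->plug->A->R->C->L->F->refl->B->L'->B->R'->F->plug->C
Char 5 ('H'): step: R->4, L=3; H->plug->H->R->B->L->B->refl->F->L'->C->R'->D->plug->E
Char 6 ('F'): step: R->5, L=3; F->plug->C->R->B->L->B->refl->F->L'->C->R'->F->plug->C
Char 7 ('D'): step: R->6, L=3; D->plug->E->R->B->L->B->refl->F->L'->C->R'->H->plug->H

Answer: HGHCECH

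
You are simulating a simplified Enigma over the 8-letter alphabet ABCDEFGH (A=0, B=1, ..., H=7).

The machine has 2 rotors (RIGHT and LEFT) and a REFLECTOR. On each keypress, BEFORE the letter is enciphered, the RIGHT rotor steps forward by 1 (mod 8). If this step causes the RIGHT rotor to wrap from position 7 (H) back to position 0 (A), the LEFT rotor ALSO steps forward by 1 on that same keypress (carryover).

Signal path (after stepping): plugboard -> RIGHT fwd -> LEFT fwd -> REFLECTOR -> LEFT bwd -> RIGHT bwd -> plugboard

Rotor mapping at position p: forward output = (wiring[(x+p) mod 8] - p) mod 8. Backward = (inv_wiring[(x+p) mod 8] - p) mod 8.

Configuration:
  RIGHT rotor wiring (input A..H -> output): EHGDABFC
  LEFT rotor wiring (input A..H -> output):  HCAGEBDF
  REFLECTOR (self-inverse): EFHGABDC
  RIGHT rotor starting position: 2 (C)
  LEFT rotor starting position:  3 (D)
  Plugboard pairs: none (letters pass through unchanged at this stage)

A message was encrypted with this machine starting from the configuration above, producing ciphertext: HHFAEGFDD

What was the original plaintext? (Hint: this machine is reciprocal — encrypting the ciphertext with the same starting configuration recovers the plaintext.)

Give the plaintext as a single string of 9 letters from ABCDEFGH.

Char 1 ('H'): step: R->3, L=3; H->plug->H->R->D->L->A->refl->E->L'->F->R'->B->plug->B
Char 2 ('H'): step: R->4, L=3; H->plug->H->R->H->L->F->refl->B->L'->B->R'->C->plug->C
Char 3 ('F'): step: R->5, L=3; F->plug->F->R->B->L->B->refl->F->L'->H->R'->D->plug->D
Char 4 ('A'): step: R->6, L=3; A->plug->A->R->H->L->F->refl->B->L'->B->R'->D->plug->D
Char 5 ('E'): step: R->7, L=3; E->plug->E->R->E->L->C->refl->H->L'->G->R'->H->plug->H
Char 6 ('G'): step: R->0, L->4 (L advanced); G->plug->G->R->F->L->G->refl->D->L'->E->R'->A->plug->A
Char 7 ('F'): step: R->1, L=4; F->plug->F->R->E->L->D->refl->G->L'->F->R'->B->plug->B
Char 8 ('D'): step: R->2, L=4; D->plug->D->R->H->L->C->refl->H->L'->C->R'->G->plug->G
Char 9 ('D'): step: R->3, L=4; D->plug->D->R->C->L->H->refl->C->L'->H->R'->E->plug->E

Answer: BCDDHABGE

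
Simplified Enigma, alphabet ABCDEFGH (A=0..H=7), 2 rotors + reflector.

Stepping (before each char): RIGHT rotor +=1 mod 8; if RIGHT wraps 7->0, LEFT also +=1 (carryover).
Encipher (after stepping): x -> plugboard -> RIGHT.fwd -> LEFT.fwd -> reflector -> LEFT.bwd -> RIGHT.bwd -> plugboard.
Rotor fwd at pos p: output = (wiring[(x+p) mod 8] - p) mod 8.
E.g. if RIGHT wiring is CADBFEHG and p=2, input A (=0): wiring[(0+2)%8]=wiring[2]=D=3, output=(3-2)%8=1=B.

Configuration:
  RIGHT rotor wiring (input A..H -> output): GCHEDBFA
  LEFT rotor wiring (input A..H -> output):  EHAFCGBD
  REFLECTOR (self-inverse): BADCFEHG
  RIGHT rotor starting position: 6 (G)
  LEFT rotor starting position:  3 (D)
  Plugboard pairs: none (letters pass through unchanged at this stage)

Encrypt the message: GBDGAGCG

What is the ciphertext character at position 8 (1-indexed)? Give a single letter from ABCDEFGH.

Char 1 ('G'): step: R->7, L=3; G->plug->G->R->C->L->D->refl->C->L'->A->R'->D->plug->D
Char 2 ('B'): step: R->0, L->4 (L advanced); B->plug->B->R->C->L->F->refl->E->L'->G->R'->A->plug->A
Char 3 ('D'): step: R->1, L=4; D->plug->D->R->C->L->F->refl->E->L'->G->R'->B->plug->B
Char 4 ('G'): step: R->2, L=4; G->plug->G->R->E->L->A->refl->B->L'->H->R'->D->plug->D
Char 5 ('A'): step: R->3, L=4; A->plug->A->R->B->L->C->refl->D->L'->F->R'->E->plug->E
Char 6 ('G'): step: R->4, L=4; G->plug->G->R->D->L->H->refl->G->L'->A->R'->H->plug->H
Char 7 ('C'): step: R->5, L=4; C->plug->C->R->D->L->H->refl->G->L'->A->R'->B->plug->B
Char 8 ('G'): step: R->6, L=4; G->plug->G->R->F->L->D->refl->C->L'->B->R'->E->plug->E

E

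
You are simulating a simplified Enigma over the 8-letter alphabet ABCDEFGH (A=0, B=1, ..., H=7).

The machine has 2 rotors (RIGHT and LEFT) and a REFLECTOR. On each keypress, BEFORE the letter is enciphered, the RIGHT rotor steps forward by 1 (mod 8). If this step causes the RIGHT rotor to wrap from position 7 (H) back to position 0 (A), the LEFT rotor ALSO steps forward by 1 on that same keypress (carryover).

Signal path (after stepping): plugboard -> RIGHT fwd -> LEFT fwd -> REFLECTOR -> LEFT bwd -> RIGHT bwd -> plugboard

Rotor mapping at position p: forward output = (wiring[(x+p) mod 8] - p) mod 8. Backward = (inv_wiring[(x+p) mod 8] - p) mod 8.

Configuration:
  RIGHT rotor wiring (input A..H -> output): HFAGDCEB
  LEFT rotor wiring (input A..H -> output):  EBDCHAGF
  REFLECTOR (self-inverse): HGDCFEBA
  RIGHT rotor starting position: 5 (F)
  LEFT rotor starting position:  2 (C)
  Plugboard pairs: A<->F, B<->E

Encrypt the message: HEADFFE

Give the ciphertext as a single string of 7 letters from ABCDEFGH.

Answer: BGHBGAD

Derivation:
Char 1 ('H'): step: R->6, L=2; H->plug->H->R->E->L->E->refl->F->L'->C->R'->E->plug->B
Char 2 ('E'): step: R->7, L=2; E->plug->B->R->A->L->B->refl->G->L'->D->R'->G->plug->G
Char 3 ('A'): step: R->0, L->3 (L advanced); A->plug->F->R->C->L->F->refl->E->L'->B->R'->H->plug->H
Char 4 ('D'): step: R->1, L=3; D->plug->D->R->C->L->F->refl->E->L'->B->R'->E->plug->B
Char 5 ('F'): step: R->2, L=3; F->plug->A->R->G->L->G->refl->B->L'->F->R'->G->plug->G
Char 6 ('F'): step: R->3, L=3; F->plug->A->R->D->L->D->refl->C->L'->E->R'->F->plug->A
Char 7 ('E'): step: R->4, L=3; E->plug->B->R->G->L->G->refl->B->L'->F->R'->D->plug->D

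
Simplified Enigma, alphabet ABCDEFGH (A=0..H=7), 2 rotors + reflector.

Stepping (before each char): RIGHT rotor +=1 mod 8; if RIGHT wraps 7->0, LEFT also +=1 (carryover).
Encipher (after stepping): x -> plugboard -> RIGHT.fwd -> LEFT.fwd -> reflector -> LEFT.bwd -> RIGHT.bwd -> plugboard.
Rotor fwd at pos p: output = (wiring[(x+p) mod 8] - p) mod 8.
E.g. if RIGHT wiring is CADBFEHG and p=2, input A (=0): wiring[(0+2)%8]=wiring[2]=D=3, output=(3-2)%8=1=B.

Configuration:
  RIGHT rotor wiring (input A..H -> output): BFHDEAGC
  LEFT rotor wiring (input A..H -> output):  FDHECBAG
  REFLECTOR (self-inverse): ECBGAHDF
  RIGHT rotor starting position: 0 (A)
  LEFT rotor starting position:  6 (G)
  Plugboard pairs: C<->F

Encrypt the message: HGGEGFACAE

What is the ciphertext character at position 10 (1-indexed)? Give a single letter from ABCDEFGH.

Char 1 ('H'): step: R->1, L=6; H->plug->H->R->A->L->C->refl->B->L'->E->R'->A->plug->A
Char 2 ('G'): step: R->2, L=6; G->plug->G->R->H->L->D->refl->G->L'->F->R'->A->plug->A
Char 3 ('G'): step: R->3, L=6; G->plug->G->R->C->L->H->refl->F->L'->D->R'->D->plug->D
Char 4 ('E'): step: R->4, L=6; E->plug->E->R->F->L->G->refl->D->L'->H->R'->H->plug->H
Char 5 ('G'): step: R->5, L=6; G->plug->G->R->G->L->E->refl->A->L'->B->R'->B->plug->B
Char 6 ('F'): step: R->6, L=6; F->plug->C->R->D->L->F->refl->H->L'->C->R'->H->plug->H
Char 7 ('A'): step: R->7, L=6; A->plug->A->R->D->L->F->refl->H->L'->C->R'->B->plug->B
Char 8 ('C'): step: R->0, L->7 (L advanced); C->plug->F->R->A->L->H->refl->F->L'->E->R'->E->plug->E
Char 9 ('A'): step: R->1, L=7; A->plug->A->R->E->L->F->refl->H->L'->A->R'->H->plug->H
Char 10 ('E'): step: R->2, L=7; E->plug->E->R->E->L->F->refl->H->L'->A->R'->F->plug->C

C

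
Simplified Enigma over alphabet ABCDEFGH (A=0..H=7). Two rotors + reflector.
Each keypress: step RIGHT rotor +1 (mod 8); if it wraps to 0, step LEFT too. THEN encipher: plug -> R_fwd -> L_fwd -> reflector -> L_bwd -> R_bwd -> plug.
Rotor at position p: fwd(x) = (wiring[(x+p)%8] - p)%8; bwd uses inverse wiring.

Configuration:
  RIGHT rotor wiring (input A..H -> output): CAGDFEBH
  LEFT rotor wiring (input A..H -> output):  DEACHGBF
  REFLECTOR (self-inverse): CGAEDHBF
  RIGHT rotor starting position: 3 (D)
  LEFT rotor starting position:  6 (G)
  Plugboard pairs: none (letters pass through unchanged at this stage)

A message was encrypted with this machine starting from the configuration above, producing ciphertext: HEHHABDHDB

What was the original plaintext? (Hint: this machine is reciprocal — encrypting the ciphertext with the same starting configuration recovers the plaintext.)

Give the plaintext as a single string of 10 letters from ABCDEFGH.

Answer: FGACCAHABF

Derivation:
Char 1 ('H'): step: R->4, L=6; H->plug->H->R->H->L->A->refl->C->L'->E->R'->F->plug->F
Char 2 ('E'): step: R->5, L=6; E->plug->E->R->D->L->G->refl->B->L'->G->R'->G->plug->G
Char 3 ('H'): step: R->6, L=6; H->plug->H->R->G->L->B->refl->G->L'->D->R'->A->plug->A
Char 4 ('H'): step: R->7, L=6; H->plug->H->R->C->L->F->refl->H->L'->B->R'->C->plug->C
Char 5 ('A'): step: R->0, L->7 (L advanced); A->plug->A->R->C->L->F->refl->H->L'->G->R'->C->plug->C
Char 6 ('B'): step: R->1, L=7; B->plug->B->R->F->L->A->refl->C->L'->H->R'->A->plug->A
Char 7 ('D'): step: R->2, L=7; D->plug->D->R->C->L->F->refl->H->L'->G->R'->H->plug->H
Char 8 ('H'): step: R->3, L=7; H->plug->H->R->D->L->B->refl->G->L'->A->R'->A->plug->A
Char 9 ('D'): step: R->4, L=7; D->plug->D->R->D->L->B->refl->G->L'->A->R'->B->plug->B
Char 10 ('B'): step: R->5, L=7; B->plug->B->R->E->L->D->refl->E->L'->B->R'->F->plug->F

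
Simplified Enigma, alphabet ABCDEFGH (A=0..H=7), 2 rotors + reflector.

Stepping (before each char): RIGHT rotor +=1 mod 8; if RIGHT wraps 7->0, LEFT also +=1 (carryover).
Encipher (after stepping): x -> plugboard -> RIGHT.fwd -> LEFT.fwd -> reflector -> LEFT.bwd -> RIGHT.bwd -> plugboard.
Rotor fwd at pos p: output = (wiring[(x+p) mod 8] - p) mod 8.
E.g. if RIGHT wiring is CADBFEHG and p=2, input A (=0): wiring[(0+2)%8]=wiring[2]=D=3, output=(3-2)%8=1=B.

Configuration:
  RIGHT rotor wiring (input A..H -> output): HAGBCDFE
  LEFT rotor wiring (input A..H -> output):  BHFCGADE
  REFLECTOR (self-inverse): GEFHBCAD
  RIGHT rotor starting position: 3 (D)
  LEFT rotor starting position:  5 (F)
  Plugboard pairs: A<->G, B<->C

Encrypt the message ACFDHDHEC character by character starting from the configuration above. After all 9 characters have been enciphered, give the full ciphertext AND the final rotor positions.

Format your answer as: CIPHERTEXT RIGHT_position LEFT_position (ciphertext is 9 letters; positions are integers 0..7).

Answer: DDGFEHDGD 4 6

Derivation:
Char 1 ('A'): step: R->4, L=5; A->plug->G->R->C->L->H->refl->D->L'->A->R'->D->plug->D
Char 2 ('C'): step: R->5, L=5; C->plug->B->R->A->L->D->refl->H->L'->C->R'->D->plug->D
Char 3 ('F'): step: R->6, L=5; F->plug->F->R->D->L->E->refl->B->L'->H->R'->A->plug->G
Char 4 ('D'): step: R->7, L=5; D->plug->D->R->H->L->B->refl->E->L'->D->R'->F->plug->F
Char 5 ('H'): step: R->0, L->6 (L advanced); H->plug->H->R->E->L->H->refl->D->L'->C->R'->E->plug->E
Char 6 ('D'): step: R->1, L=6; D->plug->D->R->B->L->G->refl->A->L'->G->R'->H->plug->H
Char 7 ('H'): step: R->2, L=6; H->plug->H->R->G->L->A->refl->G->L'->B->R'->D->plug->D
Char 8 ('E'): step: R->3, L=6; E->plug->E->R->B->L->G->refl->A->L'->G->R'->A->plug->G
Char 9 ('C'): step: R->4, L=6; C->plug->B->R->H->L->C->refl->F->L'->A->R'->D->plug->D
Final: ciphertext=DDGFEHDGD, RIGHT=4, LEFT=6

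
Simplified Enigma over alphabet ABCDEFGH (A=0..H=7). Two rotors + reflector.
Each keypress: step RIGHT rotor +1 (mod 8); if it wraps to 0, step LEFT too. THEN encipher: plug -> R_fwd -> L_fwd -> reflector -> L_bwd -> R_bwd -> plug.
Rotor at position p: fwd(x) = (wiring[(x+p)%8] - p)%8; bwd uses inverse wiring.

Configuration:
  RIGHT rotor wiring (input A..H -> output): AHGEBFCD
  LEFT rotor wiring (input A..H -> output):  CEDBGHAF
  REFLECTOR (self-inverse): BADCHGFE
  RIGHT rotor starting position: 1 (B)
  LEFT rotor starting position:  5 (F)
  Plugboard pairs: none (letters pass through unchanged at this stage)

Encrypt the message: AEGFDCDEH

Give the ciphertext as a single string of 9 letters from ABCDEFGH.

Answer: GADAEBHCE

Derivation:
Char 1 ('A'): step: R->2, L=5; A->plug->A->R->E->L->H->refl->E->L'->G->R'->G->plug->G
Char 2 ('E'): step: R->3, L=5; E->plug->E->R->A->L->C->refl->D->L'->B->R'->A->plug->A
Char 3 ('G'): step: R->4, L=5; G->plug->G->R->C->L->A->refl->B->L'->H->R'->D->plug->D
Char 4 ('F'): step: R->5, L=5; F->plug->F->R->B->L->D->refl->C->L'->A->R'->A->plug->A
Char 5 ('D'): step: R->6, L=5; D->plug->D->R->B->L->D->refl->C->L'->A->R'->E->plug->E
Char 6 ('C'): step: R->7, L=5; C->plug->C->R->A->L->C->refl->D->L'->B->R'->B->plug->B
Char 7 ('D'): step: R->0, L->6 (L advanced); D->plug->D->R->E->L->F->refl->G->L'->D->R'->H->plug->H
Char 8 ('E'): step: R->1, L=6; E->plug->E->R->E->L->F->refl->G->L'->D->R'->C->plug->C
Char 9 ('H'): step: R->2, L=6; H->plug->H->R->F->L->D->refl->C->L'->A->R'->E->plug->E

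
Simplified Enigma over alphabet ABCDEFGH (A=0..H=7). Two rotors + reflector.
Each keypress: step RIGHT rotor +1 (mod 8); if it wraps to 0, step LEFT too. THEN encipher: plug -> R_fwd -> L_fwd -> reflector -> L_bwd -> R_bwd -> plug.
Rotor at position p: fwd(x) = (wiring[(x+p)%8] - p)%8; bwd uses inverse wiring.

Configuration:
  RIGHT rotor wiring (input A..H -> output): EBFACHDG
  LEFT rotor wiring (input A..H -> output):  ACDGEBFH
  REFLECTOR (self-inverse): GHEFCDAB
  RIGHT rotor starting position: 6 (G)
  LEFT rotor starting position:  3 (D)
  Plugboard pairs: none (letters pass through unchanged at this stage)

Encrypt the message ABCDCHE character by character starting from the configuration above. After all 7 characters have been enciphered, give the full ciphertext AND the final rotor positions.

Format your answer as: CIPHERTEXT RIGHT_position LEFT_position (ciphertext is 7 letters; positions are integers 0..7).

Answer: CGBCBCD 5 4

Derivation:
Char 1 ('A'): step: R->7, L=3; A->plug->A->R->H->L->A->refl->G->L'->C->R'->C->plug->C
Char 2 ('B'): step: R->0, L->4 (L advanced); B->plug->B->R->B->L->F->refl->D->L'->D->R'->G->plug->G
Char 3 ('C'): step: R->1, L=4; C->plug->C->R->H->L->C->refl->E->L'->E->R'->B->plug->B
Char 4 ('D'): step: R->2, L=4; D->plug->D->R->F->L->G->refl->A->L'->A->R'->C->plug->C
Char 5 ('C'): step: R->3, L=4; C->plug->C->R->E->L->E->refl->C->L'->H->R'->B->plug->B
Char 6 ('H'): step: R->4, L=4; H->plug->H->R->E->L->E->refl->C->L'->H->R'->C->plug->C
Char 7 ('E'): step: R->5, L=4; E->plug->E->R->E->L->E->refl->C->L'->H->R'->D->plug->D
Final: ciphertext=CGBCBCD, RIGHT=5, LEFT=4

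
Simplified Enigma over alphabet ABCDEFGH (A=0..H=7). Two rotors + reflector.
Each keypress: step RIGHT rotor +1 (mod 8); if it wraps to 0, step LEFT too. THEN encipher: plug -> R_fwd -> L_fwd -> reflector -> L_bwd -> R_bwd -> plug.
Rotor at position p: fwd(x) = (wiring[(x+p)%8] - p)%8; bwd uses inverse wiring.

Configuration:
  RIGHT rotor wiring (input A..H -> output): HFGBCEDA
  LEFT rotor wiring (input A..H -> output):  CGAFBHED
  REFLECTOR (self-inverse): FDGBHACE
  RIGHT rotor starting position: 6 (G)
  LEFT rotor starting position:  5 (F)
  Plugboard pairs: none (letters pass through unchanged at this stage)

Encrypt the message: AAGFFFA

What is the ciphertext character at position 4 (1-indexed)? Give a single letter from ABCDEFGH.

Char 1 ('A'): step: R->7, L=5; A->plug->A->R->B->L->H->refl->E->L'->H->R'->D->plug->D
Char 2 ('A'): step: R->0, L->6 (L advanced); A->plug->A->R->H->L->B->refl->D->L'->G->R'->C->plug->C
Char 3 ('G'): step: R->1, L=6; G->plug->G->R->H->L->B->refl->D->L'->G->R'->H->plug->H
Char 4 ('F'): step: R->2, L=6; F->plug->F->R->G->L->D->refl->B->L'->H->R'->B->plug->B

B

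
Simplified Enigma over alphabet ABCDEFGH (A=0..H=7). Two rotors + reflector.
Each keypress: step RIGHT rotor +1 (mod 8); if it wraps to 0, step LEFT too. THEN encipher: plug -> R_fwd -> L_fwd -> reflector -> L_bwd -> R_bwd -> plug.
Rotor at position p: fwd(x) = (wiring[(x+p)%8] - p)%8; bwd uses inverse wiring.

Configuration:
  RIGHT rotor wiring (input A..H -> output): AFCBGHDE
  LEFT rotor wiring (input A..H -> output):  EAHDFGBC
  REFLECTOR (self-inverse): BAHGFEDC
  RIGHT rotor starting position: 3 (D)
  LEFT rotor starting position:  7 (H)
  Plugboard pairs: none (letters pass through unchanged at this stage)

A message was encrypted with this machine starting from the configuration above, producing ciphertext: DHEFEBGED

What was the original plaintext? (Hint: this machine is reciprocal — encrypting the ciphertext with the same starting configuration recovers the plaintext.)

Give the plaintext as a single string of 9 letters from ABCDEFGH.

Answer: HGHCDEEAE

Derivation:
Char 1 ('D'): step: R->4, L=7; D->plug->D->R->A->L->D->refl->G->L'->F->R'->H->plug->H
Char 2 ('H'): step: R->5, L=7; H->plug->H->R->B->L->F->refl->E->L'->E->R'->G->plug->G
Char 3 ('E'): step: R->6, L=7; E->plug->E->R->E->L->E->refl->F->L'->B->R'->H->plug->H
Char 4 ('F'): step: R->7, L=7; F->plug->F->R->H->L->C->refl->H->L'->G->R'->C->plug->C
Char 5 ('E'): step: R->0, L->0 (L advanced); E->plug->E->R->G->L->B->refl->A->L'->B->R'->D->plug->D
Char 6 ('B'): step: R->1, L=0; B->plug->B->R->B->L->A->refl->B->L'->G->R'->E->plug->E
Char 7 ('G'): step: R->2, L=0; G->plug->G->R->G->L->B->refl->A->L'->B->R'->E->plug->E
Char 8 ('E'): step: R->3, L=0; E->plug->E->R->B->L->A->refl->B->L'->G->R'->A->plug->A
Char 9 ('D'): step: R->4, L=0; D->plug->D->R->A->L->E->refl->F->L'->E->R'->E->plug->E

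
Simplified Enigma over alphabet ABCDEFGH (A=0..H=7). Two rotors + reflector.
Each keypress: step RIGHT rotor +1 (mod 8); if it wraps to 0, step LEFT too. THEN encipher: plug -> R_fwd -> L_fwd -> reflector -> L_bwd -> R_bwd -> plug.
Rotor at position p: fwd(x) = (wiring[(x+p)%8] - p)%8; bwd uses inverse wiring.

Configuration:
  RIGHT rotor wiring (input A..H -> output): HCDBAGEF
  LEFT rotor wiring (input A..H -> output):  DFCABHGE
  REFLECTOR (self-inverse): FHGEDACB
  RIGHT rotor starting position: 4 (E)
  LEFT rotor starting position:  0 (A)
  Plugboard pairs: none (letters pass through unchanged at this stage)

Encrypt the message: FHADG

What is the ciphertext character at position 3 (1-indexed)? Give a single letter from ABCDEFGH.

Char 1 ('F'): step: R->5, L=0; F->plug->F->R->G->L->G->refl->C->L'->C->R'->D->plug->D
Char 2 ('H'): step: R->6, L=0; H->plug->H->R->A->L->D->refl->E->L'->H->R'->B->plug->B
Char 3 ('A'): step: R->7, L=0; A->plug->A->R->G->L->G->refl->C->L'->C->R'->E->plug->E

E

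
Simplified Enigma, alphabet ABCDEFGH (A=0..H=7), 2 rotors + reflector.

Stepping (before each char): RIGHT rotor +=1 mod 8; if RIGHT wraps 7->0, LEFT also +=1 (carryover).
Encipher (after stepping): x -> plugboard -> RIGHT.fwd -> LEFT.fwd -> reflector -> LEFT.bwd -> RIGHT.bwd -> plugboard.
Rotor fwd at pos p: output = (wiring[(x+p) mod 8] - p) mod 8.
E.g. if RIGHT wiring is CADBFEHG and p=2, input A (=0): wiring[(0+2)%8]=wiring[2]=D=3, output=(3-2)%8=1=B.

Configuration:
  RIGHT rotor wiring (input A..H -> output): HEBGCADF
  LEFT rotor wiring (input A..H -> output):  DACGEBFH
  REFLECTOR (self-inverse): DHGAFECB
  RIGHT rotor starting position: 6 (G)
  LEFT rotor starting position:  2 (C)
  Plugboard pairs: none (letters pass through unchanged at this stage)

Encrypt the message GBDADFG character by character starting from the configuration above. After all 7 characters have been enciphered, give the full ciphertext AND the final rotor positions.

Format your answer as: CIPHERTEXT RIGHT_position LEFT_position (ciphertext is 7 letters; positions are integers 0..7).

Answer: CDEECGE 5 3

Derivation:
Char 1 ('G'): step: R->7, L=2; G->plug->G->R->B->L->E->refl->F->L'->F->R'->C->plug->C
Char 2 ('B'): step: R->0, L->3 (L advanced); B->plug->B->R->E->L->E->refl->F->L'->G->R'->D->plug->D
Char 3 ('D'): step: R->1, L=3; D->plug->D->R->B->L->B->refl->H->L'->H->R'->E->plug->E
Char 4 ('A'): step: R->2, L=3; A->plug->A->R->H->L->H->refl->B->L'->B->R'->E->plug->E
Char 5 ('D'): step: R->3, L=3; D->plug->D->R->A->L->D->refl->A->L'->F->R'->C->plug->C
Char 6 ('F'): step: R->4, L=3; F->plug->F->R->A->L->D->refl->A->L'->F->R'->G->plug->G
Char 7 ('G'): step: R->5, L=3; G->plug->G->R->B->L->B->refl->H->L'->H->R'->E->plug->E
Final: ciphertext=CDEECGE, RIGHT=5, LEFT=3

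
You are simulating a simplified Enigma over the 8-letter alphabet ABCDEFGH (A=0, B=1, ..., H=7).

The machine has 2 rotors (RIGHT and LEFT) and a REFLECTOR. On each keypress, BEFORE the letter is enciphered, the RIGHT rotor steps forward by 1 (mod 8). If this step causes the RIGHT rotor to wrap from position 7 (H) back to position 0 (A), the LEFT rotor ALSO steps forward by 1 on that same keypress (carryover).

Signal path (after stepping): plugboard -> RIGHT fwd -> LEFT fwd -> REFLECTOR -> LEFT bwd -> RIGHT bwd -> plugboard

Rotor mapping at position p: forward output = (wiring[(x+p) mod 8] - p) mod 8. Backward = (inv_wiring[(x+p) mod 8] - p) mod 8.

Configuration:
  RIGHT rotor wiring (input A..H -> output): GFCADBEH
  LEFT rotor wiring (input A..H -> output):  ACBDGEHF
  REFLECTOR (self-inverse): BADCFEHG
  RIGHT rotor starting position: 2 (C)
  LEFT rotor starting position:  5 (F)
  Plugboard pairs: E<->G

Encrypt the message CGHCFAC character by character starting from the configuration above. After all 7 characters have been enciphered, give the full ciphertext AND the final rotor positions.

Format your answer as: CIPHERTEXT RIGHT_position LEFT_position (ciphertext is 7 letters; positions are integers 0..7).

Answer: BAGAHDB 1 6

Derivation:
Char 1 ('C'): step: R->3, L=5; C->plug->C->R->G->L->G->refl->H->L'->A->R'->B->plug->B
Char 2 ('G'): step: R->4, L=5; G->plug->E->R->C->L->A->refl->B->L'->H->R'->A->plug->A
Char 3 ('H'): step: R->5, L=5; H->plug->H->R->G->L->G->refl->H->L'->A->R'->E->plug->G
Char 4 ('C'): step: R->6, L=5; C->plug->C->R->A->L->H->refl->G->L'->G->R'->A->plug->A
Char 5 ('F'): step: R->7, L=5; F->plug->F->R->E->L->F->refl->E->L'->F->R'->H->plug->H
Char 6 ('A'): step: R->0, L->6 (L advanced); A->plug->A->R->G->L->A->refl->B->L'->A->R'->D->plug->D
Char 7 ('C'): step: R->1, L=6; C->plug->C->R->H->L->G->refl->H->L'->B->R'->B->plug->B
Final: ciphertext=BAGAHDB, RIGHT=1, LEFT=6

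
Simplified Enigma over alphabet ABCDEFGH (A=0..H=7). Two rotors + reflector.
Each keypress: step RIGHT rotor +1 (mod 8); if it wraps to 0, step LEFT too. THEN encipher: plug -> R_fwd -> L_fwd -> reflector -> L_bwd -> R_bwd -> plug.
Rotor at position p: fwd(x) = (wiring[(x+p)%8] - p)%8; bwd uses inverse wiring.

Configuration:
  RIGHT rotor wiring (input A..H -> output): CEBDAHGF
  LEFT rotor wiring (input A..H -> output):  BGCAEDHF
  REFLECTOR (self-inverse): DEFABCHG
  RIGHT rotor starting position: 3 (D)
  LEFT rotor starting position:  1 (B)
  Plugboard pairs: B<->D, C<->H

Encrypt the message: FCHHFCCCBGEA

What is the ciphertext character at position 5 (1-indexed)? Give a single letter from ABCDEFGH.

Char 1 ('F'): step: R->4, L=1; F->plug->F->R->A->L->F->refl->C->L'->E->R'->A->plug->A
Char 2 ('C'): step: R->5, L=1; C->plug->H->R->D->L->D->refl->A->L'->H->R'->E->plug->E
Char 3 ('H'): step: R->6, L=1; H->plug->C->R->E->L->C->refl->F->L'->A->R'->A->plug->A
Char 4 ('H'): step: R->7, L=1; H->plug->C->R->F->L->G->refl->H->L'->C->R'->D->plug->B
Char 5 ('F'): step: R->0, L->2 (L advanced); F->plug->F->R->H->L->E->refl->B->L'->D->R'->D->plug->B

B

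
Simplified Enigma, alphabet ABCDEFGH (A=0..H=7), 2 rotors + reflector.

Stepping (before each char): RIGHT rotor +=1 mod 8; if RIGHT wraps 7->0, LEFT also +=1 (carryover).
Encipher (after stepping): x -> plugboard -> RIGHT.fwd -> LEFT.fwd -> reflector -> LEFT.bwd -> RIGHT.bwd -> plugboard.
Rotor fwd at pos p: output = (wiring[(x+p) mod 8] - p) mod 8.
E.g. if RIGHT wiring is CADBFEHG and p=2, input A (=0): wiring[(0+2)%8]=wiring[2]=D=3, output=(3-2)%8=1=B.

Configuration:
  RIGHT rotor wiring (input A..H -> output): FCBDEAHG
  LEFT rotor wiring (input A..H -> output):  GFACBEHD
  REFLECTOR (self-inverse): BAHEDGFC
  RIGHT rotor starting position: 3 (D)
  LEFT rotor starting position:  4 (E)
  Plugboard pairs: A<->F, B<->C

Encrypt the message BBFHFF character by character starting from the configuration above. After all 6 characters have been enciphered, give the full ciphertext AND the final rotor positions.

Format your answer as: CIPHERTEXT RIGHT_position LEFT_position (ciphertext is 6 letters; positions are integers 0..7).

Char 1 ('B'): step: R->4, L=4; B->plug->C->R->D->L->H->refl->C->L'->E->R'->B->plug->C
Char 2 ('B'): step: R->5, L=4; B->plug->C->R->B->L->A->refl->B->L'->F->R'->E->plug->E
Char 3 ('F'): step: R->6, L=4; F->plug->A->R->B->L->A->refl->B->L'->F->R'->F->plug->A
Char 4 ('H'): step: R->7, L=4; H->plug->H->R->A->L->F->refl->G->L'->H->R'->A->plug->F
Char 5 ('F'): step: R->0, L->5 (L advanced); F->plug->A->R->F->L->D->refl->E->L'->H->R'->G->plug->G
Char 6 ('F'): step: R->1, L=5; F->plug->A->R->B->L->C->refl->H->L'->A->R'->B->plug->C
Final: ciphertext=CEAFGC, RIGHT=1, LEFT=5

Answer: CEAFGC 1 5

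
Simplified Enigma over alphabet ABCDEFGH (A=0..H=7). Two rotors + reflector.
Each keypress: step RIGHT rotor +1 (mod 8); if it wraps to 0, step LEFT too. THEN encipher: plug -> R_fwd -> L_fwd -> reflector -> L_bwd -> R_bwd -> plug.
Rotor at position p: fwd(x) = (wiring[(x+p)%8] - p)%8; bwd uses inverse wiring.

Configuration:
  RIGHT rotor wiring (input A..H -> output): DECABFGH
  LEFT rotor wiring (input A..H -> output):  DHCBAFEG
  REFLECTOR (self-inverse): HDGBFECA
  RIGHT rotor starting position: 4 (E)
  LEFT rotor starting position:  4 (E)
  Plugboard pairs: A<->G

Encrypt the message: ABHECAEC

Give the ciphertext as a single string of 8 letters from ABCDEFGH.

Answer: DCGDHGDE

Derivation:
Char 1 ('A'): step: R->5, L=4; A->plug->G->R->D->L->C->refl->G->L'->G->R'->D->plug->D
Char 2 ('B'): step: R->6, L=4; B->plug->B->R->B->L->B->refl->D->L'->F->R'->C->plug->C
Char 3 ('H'): step: R->7, L=4; H->plug->H->R->H->L->F->refl->E->L'->A->R'->A->plug->G
Char 4 ('E'): step: R->0, L->5 (L advanced); E->plug->E->R->B->L->H->refl->A->L'->A->R'->D->plug->D
Char 5 ('C'): step: R->1, L=5; C->plug->C->R->H->L->D->refl->B->L'->C->R'->H->plug->H
Char 6 ('A'): step: R->2, L=5; A->plug->G->R->B->L->H->refl->A->L'->A->R'->A->plug->G
Char 7 ('E'): step: R->3, L=5; E->plug->E->R->E->L->C->refl->G->L'->D->R'->D->plug->D
Char 8 ('C'): step: R->4, L=5; C->plug->C->R->C->L->B->refl->D->L'->H->R'->E->plug->E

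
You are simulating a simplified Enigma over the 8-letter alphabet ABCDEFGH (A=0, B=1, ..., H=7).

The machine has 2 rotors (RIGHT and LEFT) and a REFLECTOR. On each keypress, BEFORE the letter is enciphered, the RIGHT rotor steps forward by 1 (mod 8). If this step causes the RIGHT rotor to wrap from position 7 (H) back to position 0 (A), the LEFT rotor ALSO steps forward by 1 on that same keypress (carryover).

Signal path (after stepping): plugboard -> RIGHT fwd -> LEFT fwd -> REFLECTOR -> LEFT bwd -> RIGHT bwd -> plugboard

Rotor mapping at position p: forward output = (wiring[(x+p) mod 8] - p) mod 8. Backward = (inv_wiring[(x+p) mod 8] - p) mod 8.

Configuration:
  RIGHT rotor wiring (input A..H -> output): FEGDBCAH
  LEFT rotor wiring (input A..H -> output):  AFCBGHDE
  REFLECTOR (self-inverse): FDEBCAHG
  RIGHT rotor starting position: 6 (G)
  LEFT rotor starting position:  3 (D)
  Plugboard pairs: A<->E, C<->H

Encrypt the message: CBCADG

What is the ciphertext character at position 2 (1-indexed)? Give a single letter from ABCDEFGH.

Char 1 ('C'): step: R->7, L=3; C->plug->H->R->B->L->D->refl->B->L'->E->R'->E->plug->A
Char 2 ('B'): step: R->0, L->4 (L advanced); B->plug->B->R->E->L->E->refl->C->L'->A->R'->G->plug->G

G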